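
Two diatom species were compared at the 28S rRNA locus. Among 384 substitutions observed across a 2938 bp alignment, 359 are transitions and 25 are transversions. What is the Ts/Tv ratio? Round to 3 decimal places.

14.360

R = 359/25 = 14.360.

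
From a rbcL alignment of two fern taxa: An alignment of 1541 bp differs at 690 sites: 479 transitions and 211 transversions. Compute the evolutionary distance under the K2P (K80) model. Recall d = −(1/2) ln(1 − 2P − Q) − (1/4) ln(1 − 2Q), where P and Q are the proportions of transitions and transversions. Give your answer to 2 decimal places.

P = 479/1541 ≈ 0.310837 and Q = 211/1541 ≈ 0.136924.
Under the Kimura two-parameter model, d = −½ ln(1 − 2P − Q) − ¼ ln(1 − 2Q).
1 − 2P − Q = 0.241402, giving −½ ln(0.241402) = 0.710646.
1 − 2Q = 0.726152, giving −¼ ln(0.726152) = 0.079999.
d = 0.710646 + 0.079999 = 0.790645.

0.79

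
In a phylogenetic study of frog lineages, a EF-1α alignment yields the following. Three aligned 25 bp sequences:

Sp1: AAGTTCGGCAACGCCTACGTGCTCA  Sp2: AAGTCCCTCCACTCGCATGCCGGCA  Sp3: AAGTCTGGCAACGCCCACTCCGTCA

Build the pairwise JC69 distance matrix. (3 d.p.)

d(Sp1,Sp2) = 0.766, d(Sp1,Sp3) = 0.351, d(Sp2,Sp3) = 0.490

Sp1–Sp2: 12/25 sites differ → p = 0.48, d = −0.75 ln(1 − 0.64) = 0.766238 ≈ 0.766.
Sp1–Sp3: 7/25 sites differ → p = 0.28, d = −0.75 ln(1 − 0.373333) = 0.350505 ≈ 0.351.
Sp2–Sp3: 9/25 sites differ → p = 0.36, d = −0.75 ln(1 − 0.48) = 0.490445 ≈ 0.490.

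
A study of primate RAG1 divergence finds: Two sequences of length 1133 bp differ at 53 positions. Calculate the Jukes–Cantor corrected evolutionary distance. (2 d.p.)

0.05

p = 53/1133 ≈ 0.046778.
d = −(3/4) ln(1 − 4p/3) = −0.75 ln(1 − 0.062371) = −0.75 ln(0.937629)
  = −0.75 × (-0.064401) = 0.048301 substitutions/site.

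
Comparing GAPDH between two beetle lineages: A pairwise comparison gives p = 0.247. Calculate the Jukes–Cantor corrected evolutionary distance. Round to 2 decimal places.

d = −(3/4) ln(1 − 4p/3) = −0.75 ln(1 − 0.329333) = −0.75 ln(0.670667)
  = −0.75 × (-0.399483) = 0.299612 substitutions/site.

0.30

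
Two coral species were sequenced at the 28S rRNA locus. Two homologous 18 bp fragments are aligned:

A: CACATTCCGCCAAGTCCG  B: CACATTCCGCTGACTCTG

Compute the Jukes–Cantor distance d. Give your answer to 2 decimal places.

The sequences differ at 4 of 18 sites (11, 12, 14, 17), so p = 4/18 ≈ 0.222222.
d = −(3/4) ln(1 − 4p/3) = −0.75 ln(1 − 0.296296) = −0.75 ln(0.703704)
  = −0.75 × (-0.351397) = 0.263548 substitutions/site.

0.26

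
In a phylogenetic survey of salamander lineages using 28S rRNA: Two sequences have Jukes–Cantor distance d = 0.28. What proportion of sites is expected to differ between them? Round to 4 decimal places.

p = (3/4)(1 − e^(−4d/3)) = 0.75 × (1 − e^(-0.373333)) = 0.75 × (1 − 0.688436) = 0.233673.

0.2337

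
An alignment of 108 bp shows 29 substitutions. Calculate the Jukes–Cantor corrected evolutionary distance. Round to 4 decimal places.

0.3324

p = 29/108 ≈ 0.268519.
d = −(3/4) ln(1 − 4p/3) = −0.75 ln(1 − 0.358025) = −0.75 ln(0.641975)
  = −0.75 × (-0.443206) = 0.332405 substitutions/site.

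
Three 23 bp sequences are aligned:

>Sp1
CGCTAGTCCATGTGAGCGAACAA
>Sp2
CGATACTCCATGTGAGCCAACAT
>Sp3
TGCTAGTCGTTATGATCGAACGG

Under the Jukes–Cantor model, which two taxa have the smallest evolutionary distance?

Sp1–Sp2: 4/23 differ, p = 0.174, d = 0.198.
Sp1–Sp3: 7/23 differ, p = 0.304, d = 0.390.
Sp2–Sp3: 10/23 differ, p = 0.435, d = 0.650.
The smallest distance is between Sp1 and Sp2.

Sp1 and Sp2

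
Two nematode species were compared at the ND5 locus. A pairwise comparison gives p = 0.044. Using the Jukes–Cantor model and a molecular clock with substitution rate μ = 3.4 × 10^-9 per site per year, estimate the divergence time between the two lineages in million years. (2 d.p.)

d = −(3/4) ln(1 − 4p/3) = −0.75 ln(1 − 0.058667) = −0.75 ln(0.941333)
  = −0.75 × (-0.060458) = 0.045344 substitutions/site.
Under a molecular clock d = 2μt, so t = d/(2μ) = 0.045344 / (2 × 3.4 × 10^-9) = 6.67 million years.

6.67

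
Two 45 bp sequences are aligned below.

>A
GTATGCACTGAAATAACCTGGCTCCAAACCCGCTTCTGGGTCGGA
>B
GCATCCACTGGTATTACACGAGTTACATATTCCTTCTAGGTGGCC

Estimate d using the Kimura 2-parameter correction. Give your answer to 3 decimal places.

Of 45 sites, 8 differences are transitions and 13 are transversions, so P = 8/45 ≈ 0.177778 and Q = 13/45 ≈ 0.288889.
Under the Kimura two-parameter model, d = −½ ln(1 − 2P − Q) − ¼ ln(1 − 2Q).
1 − 2P − Q = 0.355555, giving −½ ln(0.355555) = 0.517038.
1 − 2Q = 0.422222, giving −¼ ln(0.422222) = 0.215556.
d = 0.517038 + 0.215556 = 0.732594.

0.733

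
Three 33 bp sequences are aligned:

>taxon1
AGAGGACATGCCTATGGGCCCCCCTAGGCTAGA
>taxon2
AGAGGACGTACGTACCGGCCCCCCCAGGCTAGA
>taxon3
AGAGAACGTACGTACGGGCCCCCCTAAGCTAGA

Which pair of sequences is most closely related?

taxon1–taxon2: 6/33 differ, p = 0.182, d = 0.208.
taxon1–taxon3: 6/33 differ, p = 0.182, d = 0.208.
taxon2–taxon3: 4/33 differ, p = 0.121, d = 0.132.
The smallest distance is between taxon2 and taxon3.

taxon2 and taxon3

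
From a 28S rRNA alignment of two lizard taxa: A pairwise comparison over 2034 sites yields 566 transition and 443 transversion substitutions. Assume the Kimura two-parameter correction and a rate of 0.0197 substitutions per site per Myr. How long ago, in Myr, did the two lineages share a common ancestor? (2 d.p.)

22.52

P = 566/2034 ≈ 0.278269 and Q = 443/2034 ≈ 0.217797.
Under the Kimura two-parameter model, d = −½ ln(1 − 2P − Q) − ¼ ln(1 − 2Q).
1 − 2P − Q = 0.225665, giving −½ ln(0.225665) = 0.744352.
1 − 2Q = 0.564406, giving −¼ ln(0.564406) = 0.142995.
d = 0.744352 + 0.142995 = 0.887347.
Under a molecular clock d = 2μt, so t = d/(2μ) = 0.887347 / (2 × 0.0197) = 22.52 Myr.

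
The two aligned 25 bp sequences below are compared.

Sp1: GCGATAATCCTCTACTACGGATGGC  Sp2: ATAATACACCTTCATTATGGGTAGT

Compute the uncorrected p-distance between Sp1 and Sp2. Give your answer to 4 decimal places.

The sequences differ at 12 of 25 positions.
p = 12/25 = 0.4800.

0.4800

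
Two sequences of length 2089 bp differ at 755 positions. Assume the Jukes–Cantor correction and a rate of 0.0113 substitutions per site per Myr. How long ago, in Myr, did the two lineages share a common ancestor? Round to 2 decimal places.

21.82

p = 755/2089 ≈ 0.361417.
d = −(3/4) ln(1 − 4p/3) = −0.75 ln(1 − 0.481889) = −0.75 ln(0.518111)
  = −0.75 × (-0.657566) = 0.493175 substitutions/site.
Under a molecular clock d = 2μt, so t = d/(2μ) = 0.493175 / (2 × 0.0113) = 21.82 Myr.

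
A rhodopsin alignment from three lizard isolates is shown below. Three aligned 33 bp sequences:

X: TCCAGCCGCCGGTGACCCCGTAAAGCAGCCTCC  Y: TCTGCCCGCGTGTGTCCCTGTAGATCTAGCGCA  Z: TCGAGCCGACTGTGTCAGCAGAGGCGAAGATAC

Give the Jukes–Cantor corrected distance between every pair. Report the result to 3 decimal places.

X–Y: 14/33 sites differ → p ≈ 0.424242, d = −0.75 ln(1 − 0.565656) = 0.625439 ≈ 0.625.
X–Z: 16/33 sites differ → p ≈ 0.484848, d = −0.75 ln(1 − 0.646464) = 0.779827 ≈ 0.780.
Y–Z: 18/33 sites differ → p ≈ 0.545455, d = −0.75 ln(1 − 0.727273) = 0.974463 ≈ 0.974.

d(X,Y) = 0.625, d(X,Z) = 0.780, d(Y,Z) = 0.974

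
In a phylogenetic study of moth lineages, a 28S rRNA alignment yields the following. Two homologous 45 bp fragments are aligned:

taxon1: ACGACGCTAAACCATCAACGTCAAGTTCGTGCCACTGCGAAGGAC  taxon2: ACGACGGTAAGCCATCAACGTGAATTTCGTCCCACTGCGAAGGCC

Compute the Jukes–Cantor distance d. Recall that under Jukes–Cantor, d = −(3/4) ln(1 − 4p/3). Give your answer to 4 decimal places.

0.1468

The sequences differ at 6 of 45 sites (7, 11, 22, 25, 31, 44), so p = 6/45 ≈ 0.133333.
d = −(3/4) ln(1 − 4p/3) = −0.75 ln(1 − 0.177777) = −0.75 ln(0.822223)
  = −0.75 × (-0.195744) = 0.146808 substitutions/site.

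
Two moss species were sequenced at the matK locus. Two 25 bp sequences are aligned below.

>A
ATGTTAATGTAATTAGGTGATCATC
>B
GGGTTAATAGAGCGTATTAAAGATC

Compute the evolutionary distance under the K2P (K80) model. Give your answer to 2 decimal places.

0.92

Of 25 sites, 6 differences are transitions and 7 are transversions, so P = 6/25 = 0.24 and Q = 7/25 = 0.28.
Under the Kimura two-parameter model, d = −½ ln(1 − 2P − Q) − ¼ ln(1 − 2Q).
1 − 2P − Q = 0.24, giving −½ ln(0.24) = 0.713558.
1 − 2Q = 0.44, giving −¼ ln(0.44) = 0.205245.
d = 0.713558 + 0.205245 = 0.918803.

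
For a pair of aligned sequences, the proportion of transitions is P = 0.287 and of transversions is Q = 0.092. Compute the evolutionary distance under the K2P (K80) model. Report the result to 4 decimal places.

Under the Kimura two-parameter model, d = −½ ln(1 − 2P − Q) − ¼ ln(1 − 2Q).
1 − 2P − Q = 0.334, giving −½ ln(0.334) = 0.548307.
1 − 2Q = 0.816, giving −¼ ln(0.816) = 0.050835.
d = 0.548307 + 0.050835 = 0.599142.

0.5991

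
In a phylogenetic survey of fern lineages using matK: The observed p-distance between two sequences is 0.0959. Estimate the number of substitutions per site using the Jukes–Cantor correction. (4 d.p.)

0.1026

d = −(3/4) ln(1 − 4p/3) = −0.75 ln(1 − 0.127867) = −0.75 ln(0.872133)
  = −0.75 × (-0.136813) = 0.102610 substitutions/site.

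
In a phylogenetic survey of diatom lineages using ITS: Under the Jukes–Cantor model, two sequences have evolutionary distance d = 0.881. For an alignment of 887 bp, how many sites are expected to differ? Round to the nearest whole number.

460

Invert JC69: p = (3/4)(1 − e^(−4d/3)) = 0.75 × (1 − e^(-1.174667)) = 0.75 × (1 − 0.308922) = 0.518309.
Expected differing sites = pL ≈ 0.518309 × 887 = 459.740083 ≈ 460.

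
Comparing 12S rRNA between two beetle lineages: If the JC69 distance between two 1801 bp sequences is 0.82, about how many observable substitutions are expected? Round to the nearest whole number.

Invert JC69: p = (3/4)(1 − e^(−4d/3)) = 0.75 × (1 − e^(-1.093333)) = 0.75 × (1 − 0.335098) = 0.498677.
Expected differing sites = pL ≈ 0.498677 × 1801 = 898.117277 ≈ 898.

898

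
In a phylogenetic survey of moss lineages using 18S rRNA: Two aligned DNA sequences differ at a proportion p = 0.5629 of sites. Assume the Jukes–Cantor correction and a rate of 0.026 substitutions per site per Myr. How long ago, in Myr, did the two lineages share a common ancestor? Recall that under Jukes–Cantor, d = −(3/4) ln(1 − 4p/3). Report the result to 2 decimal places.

20.03

d = −(3/4) ln(1 − 4p/3) = −0.75 ln(1 − 0.750533) = −0.75 ln(0.249467)
  = −0.75 × (-1.388429) = 1.041322 substitutions/site.
Under a molecular clock d = 2μt, so t = d/(2μ) = 1.041322 / (2 × 0.026) = 20.03 Myr.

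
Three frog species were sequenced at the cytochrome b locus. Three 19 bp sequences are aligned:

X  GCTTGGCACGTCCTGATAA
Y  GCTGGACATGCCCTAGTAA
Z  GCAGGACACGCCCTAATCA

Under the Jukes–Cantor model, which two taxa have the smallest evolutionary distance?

X–Y: 6/19 differ, p = 0.316, d = 0.410.
X–Z: 6/19 differ, p = 0.316, d = 0.410.
Y–Z: 4/19 differ, p = 0.211, d = 0.247.
The smallest distance is between Y and Z.

Y and Z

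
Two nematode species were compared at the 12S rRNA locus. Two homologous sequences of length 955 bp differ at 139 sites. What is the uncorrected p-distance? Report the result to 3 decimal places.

0.146

p = 139/955 = 0.145549… ≈ 0.146 (to 3 d.p.).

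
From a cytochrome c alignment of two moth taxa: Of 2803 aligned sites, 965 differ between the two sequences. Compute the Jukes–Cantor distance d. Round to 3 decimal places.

p = 965/2803 ≈ 0.344274.
d = −(3/4) ln(1 − 4p/3) = −0.75 ln(1 − 0.459032) = −0.75 ln(0.540968)
  = −0.75 × (-0.614395) = 0.460796 substitutions/site.

0.461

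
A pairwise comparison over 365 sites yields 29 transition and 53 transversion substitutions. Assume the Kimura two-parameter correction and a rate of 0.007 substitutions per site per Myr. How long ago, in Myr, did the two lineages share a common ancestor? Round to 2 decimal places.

P = 29/365 ≈ 0.079452 and Q = 53/365 ≈ 0.145205.
Under the Kimura two-parameter model, d = −½ ln(1 − 2P − Q) − ¼ ln(1 − 2Q).
1 − 2P − Q = 0.695891, giving −½ ln(0.695891) = 0.181281.
1 − 2Q = 0.70959, giving −¼ ln(0.70959) = 0.085767.
d = 0.181281 + 0.085767 = 0.267048.
Under a molecular clock d = 2μt, so t = d/(2μ) = 0.267048 / (2 × 0.007) = 19.07 Myr.

19.07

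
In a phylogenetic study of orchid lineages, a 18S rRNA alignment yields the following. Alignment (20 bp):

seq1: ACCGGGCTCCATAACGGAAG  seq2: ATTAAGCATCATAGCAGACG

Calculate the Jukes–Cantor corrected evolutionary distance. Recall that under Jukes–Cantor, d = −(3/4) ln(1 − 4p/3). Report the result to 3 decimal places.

0.687

The sequences differ at 9 of 20 sites (2, 3, 4, 5, 8, 9, 14, 16, 19), so p = 9/20 = 0.45.
d = −(3/4) ln(1 − 4p/3) = −0.75 ln(1 − 0.6) = −0.75 ln(0.4)
  = −0.75 × (-0.916291) = 0.687218 substitutions/site.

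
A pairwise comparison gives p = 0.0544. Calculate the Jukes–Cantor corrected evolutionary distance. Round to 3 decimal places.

d = −(3/4) ln(1 − 4p/3) = −0.75 ln(1 − 0.072533) = −0.75 ln(0.927467)
  = −0.75 × (-0.075298) = 0.056474 substitutions/site.

0.056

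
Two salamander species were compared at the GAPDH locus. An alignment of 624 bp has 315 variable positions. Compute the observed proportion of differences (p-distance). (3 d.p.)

p = 315/624 = 0.504807… ≈ 0.505 (to 3 d.p.).

0.505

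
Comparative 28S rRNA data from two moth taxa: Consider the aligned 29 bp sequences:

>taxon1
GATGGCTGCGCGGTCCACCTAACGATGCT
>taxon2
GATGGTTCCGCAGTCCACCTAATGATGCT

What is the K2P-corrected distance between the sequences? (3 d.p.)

0.156

Of 29 sites, 3 differences are transitions and 1 are transversions, so P = 3/29 ≈ 0.103448 and Q = 1/29 ≈ 0.034483.
Under the Kimura two-parameter model, d = −½ ln(1 − 2P − Q) − ¼ ln(1 − 2Q).
1 − 2P − Q = 0.758621, giving −½ ln(0.758621) = 0.138126.
1 − 2Q = 0.931034, giving −¼ ln(0.931034) = 0.017865.
d = 0.138126 + 0.017865 = 0.155991.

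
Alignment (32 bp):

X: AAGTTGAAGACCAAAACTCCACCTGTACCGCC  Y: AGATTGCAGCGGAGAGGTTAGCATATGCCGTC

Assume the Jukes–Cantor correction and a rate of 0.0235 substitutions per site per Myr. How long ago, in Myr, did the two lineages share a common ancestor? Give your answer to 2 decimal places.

The sequences differ at 16 of 32 sites, so p = 16/32 = 0.5.
d = −(3/4) ln(1 − 4p/3) = −0.75 ln(1 − 0.666667) = −0.75 ln(0.333333)
  = −0.75 × (-1.098613) = 0.823960 substitutions/site.
Under a molecular clock d = 2μt, so t = d/(2μ) = 0.823960 / (2 × 0.0235) = 17.53 Myr.

17.53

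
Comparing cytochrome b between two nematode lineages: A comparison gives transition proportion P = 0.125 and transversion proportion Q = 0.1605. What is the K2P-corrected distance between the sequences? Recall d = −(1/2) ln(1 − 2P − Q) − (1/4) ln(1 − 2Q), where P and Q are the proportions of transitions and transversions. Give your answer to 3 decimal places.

0.361

Under the Kimura two-parameter model, d = −½ ln(1 − 2P − Q) − ¼ ln(1 − 2Q).
1 − 2P − Q = 0.5895, giving −½ ln(0.5895) = 0.264240.
1 − 2Q = 0.679, giving −¼ ln(0.679) = 0.096784.
d = 0.264240 + 0.096784 = 0.361024.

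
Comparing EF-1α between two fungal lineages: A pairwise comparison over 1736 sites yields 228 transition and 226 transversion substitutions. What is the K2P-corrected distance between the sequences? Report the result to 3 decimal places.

0.325

P = 228/1736 ≈ 0.131336 and Q = 226/1736 ≈ 0.130184.
Under the Kimura two-parameter model, d = −½ ln(1 − 2P − Q) − ¼ ln(1 − 2Q).
1 − 2P − Q = 0.607144, giving −½ ln(0.607144) = 0.249495.
1 − 2Q = 0.739632, giving −¼ ln(0.739632) = 0.075401.
d = 0.249495 + 0.075401 = 0.324896.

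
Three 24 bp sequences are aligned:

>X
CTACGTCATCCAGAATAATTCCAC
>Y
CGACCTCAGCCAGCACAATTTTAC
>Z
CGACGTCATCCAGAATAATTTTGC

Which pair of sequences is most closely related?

X and Z

X–Y: 7/24 differ, p = 0.292, d = 0.369.
X–Z: 4/24 differ, p = 0.167, d = 0.188.
Y–Z: 5/24 differ, p = 0.208, d = 0.244.
The smallest distance is between X and Z.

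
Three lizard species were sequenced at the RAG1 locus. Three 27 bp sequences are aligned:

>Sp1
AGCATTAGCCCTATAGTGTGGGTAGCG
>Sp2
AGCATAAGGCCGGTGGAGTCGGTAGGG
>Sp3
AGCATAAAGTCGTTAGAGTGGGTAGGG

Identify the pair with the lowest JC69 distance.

Sp2 and Sp3

Sp1–Sp2: 8/27 differ, p = 0.296, d = 0.377.
Sp1–Sp3: 8/27 differ, p = 0.296, d = 0.377.
Sp2–Sp3: 5/27 differ, p = 0.185, d = 0.213.
The smallest distance is between Sp2 and Sp3.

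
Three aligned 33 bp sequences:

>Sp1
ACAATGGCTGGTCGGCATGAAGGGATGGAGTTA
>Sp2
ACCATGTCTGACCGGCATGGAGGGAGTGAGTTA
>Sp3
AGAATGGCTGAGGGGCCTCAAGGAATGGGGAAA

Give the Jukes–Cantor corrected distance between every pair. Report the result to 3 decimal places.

Sp1–Sp2: 7/33 sites differ → p ≈ 0.212121, d = −0.75 ln(1 − 0.282828) = 0.249330 ≈ 0.249.
Sp1–Sp3: 10/33 sites differ → p ≈ 0.30303, d = −0.75 ln(1 − 0.40404) = 0.388186 ≈ 0.388.
Sp2–Sp3: 14/33 sites differ → p ≈ 0.424242, d = −0.75 ln(1 − 0.565656) = 0.625439 ≈ 0.625.

d(Sp1,Sp2) = 0.249, d(Sp1,Sp3) = 0.388, d(Sp2,Sp3) = 0.625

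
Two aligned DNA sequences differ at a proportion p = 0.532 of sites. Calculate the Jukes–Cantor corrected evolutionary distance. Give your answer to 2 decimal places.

d = −(3/4) ln(1 − 4p/3) = −0.75 ln(1 − 0.709333) = −0.75 ln(0.290667)
  = −0.75 × (-1.235577) = 0.926683 substitutions/site.

0.93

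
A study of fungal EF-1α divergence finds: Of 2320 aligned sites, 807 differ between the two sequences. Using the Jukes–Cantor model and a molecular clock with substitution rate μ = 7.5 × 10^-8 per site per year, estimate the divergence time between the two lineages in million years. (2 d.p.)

p = 807/2320 ≈ 0.347845.
d = −(3/4) ln(1 − 4p/3) = −0.75 ln(1 − 0.463793) = −0.75 ln(0.536207)
  = −0.75 × (-0.623235) = 0.467426 substitutions/site.
Under a molecular clock d = 2μt, so t = d/(2μ) = 0.467426 / (2 × 7.5 × 10^-8) = 3.12 million years.

3.12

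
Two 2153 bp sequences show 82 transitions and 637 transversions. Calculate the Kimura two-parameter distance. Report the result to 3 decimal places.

P = 82/2153 ≈ 0.038086 and Q = 637/2153 ≈ 0.295866.
Under the Kimura two-parameter model, d = −½ ln(1 − 2P − Q) − ¼ ln(1 − 2Q).
1 − 2P − Q = 0.627962, giving −½ ln(0.627962) = 0.232638.
1 − 2Q = 0.408268, giving −¼ ln(0.408268) = 0.223958.
d = 0.232638 + 0.223958 = 0.456596.

0.457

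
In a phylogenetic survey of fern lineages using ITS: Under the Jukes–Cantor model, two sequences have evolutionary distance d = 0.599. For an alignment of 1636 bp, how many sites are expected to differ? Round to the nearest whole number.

Invert JC69: p = (3/4)(1 − e^(−4d/3)) = 0.75 × (1 − e^(-0.798667)) = 0.75 × (1 − 0.449928) = 0.412554.
Expected differing sites = pL ≈ 0.412554 × 1636 = 674.938344 ≈ 675.

675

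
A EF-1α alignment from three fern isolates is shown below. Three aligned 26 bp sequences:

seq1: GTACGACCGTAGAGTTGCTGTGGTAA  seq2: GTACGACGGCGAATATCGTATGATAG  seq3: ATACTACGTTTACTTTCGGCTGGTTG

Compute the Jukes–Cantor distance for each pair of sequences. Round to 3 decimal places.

seq1–seq2: 11/26 sites differ → p ≈ 0.423077, d = −0.75 ln(1 − 0.564103) = 0.622762 ≈ 0.623.
seq1–seq3: 14/26 sites differ → p ≈ 0.538462, d = −0.75 ln(1 − 0.717949) = 0.949251 ≈ 0.949.
seq2–seq3: 11/26 sites differ → p ≈ 0.423077, d = −0.75 ln(1 − 0.564103) = 0.622762 ≈ 0.623.

d(seq1,seq2) = 0.623, d(seq1,seq3) = 0.949, d(seq2,seq3) = 0.623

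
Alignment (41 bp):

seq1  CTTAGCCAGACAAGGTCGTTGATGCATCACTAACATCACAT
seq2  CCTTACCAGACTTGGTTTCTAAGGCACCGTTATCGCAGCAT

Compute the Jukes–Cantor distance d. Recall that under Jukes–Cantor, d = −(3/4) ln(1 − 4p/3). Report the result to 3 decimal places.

0.660

The sequences differ at 18 of 41 sites, so p = 18/41 ≈ 0.439024.
d = −(3/4) ln(1 − 4p/3) = −0.75 ln(1 − 0.585365) = −0.75 ln(0.414635)
  = −0.75 × (-0.880357) = 0.660268 substitutions/site.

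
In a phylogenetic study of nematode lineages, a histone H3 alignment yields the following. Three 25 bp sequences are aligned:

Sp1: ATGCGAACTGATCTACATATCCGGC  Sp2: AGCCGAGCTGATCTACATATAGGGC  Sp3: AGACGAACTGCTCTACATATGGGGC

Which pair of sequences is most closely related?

Sp2 and Sp3

Sp1–Sp2: 5/25 differ, p = 0.200, d = 0.233.
Sp1–Sp3: 5/25 differ, p = 0.200, d = 0.233.
Sp2–Sp3: 4/25 differ, p = 0.160, d = 0.180.
The smallest distance is between Sp2 and Sp3.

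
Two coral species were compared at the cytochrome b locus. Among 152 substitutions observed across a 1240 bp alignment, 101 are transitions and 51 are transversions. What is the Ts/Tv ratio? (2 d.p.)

R = 101/51 = 1.980392… ≈ 1.98 (to 2 d.p.).

1.98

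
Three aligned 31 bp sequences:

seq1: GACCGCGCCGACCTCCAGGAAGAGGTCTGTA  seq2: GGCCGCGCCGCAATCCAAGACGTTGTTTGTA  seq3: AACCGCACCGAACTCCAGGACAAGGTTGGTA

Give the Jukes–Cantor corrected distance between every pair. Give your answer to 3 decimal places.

seq1–seq2: 9/31 sites differ → p ≈ 0.290323, d = −0.75 ln(1 − 0.387097) = 0.367161 ≈ 0.367.
seq1–seq3: 7/31 sites differ → p ≈ 0.225806, d = −0.75 ln(1 − 0.301075) = 0.268659 ≈ 0.269.
seq2–seq3: 10/31 sites differ → p ≈ 0.322581, d = −0.75 ln(1 − 0.430108) = 0.421731 ≈ 0.422.

d(seq1,seq2) = 0.367, d(seq1,seq3) = 0.269, d(seq2,seq3) = 0.422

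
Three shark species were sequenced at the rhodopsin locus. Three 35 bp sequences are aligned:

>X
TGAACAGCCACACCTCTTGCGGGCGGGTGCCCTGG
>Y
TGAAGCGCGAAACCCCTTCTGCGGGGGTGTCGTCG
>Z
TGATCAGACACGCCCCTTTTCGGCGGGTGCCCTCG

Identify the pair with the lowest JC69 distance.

X and Z

X–Y: 12/35 differ, p = 0.343, d = 0.458.
X–Z: 8/35 differ, p = 0.229, d = 0.273.
Y–Z: 13/35 differ, p = 0.371, d = 0.513.
The smallest distance is between X and Z.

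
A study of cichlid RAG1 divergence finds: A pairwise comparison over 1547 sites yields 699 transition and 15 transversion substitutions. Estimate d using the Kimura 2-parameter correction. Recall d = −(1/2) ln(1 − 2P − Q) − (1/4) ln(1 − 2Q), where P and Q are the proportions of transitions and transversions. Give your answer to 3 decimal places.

P = 699/1547 ≈ 0.451842 and Q = 15/1547 ≈ 0.009696.
Under the Kimura two-parameter model, d = −½ ln(1 − 2P − Q) − ¼ ln(1 − 2Q).
1 − 2P − Q = 0.08662, giving −½ ln(0.08662) = 1.223112.
1 − 2Q = 0.980608, giving −¼ ln(0.980608) = 0.004896.
d = 1.223112 + 0.004896 = 1.228008.

1.228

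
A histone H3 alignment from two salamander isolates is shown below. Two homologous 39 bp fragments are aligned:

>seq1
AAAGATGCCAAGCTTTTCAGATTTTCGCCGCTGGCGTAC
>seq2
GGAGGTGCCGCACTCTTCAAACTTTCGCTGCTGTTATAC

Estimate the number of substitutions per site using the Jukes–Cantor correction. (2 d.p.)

The sequences differ at 13 of 39 sites, so p = 13/39 ≈ 0.333333.
d = −(3/4) ln(1 − 4p/3) = −0.75 ln(1 − 0.444444) = −0.75 ln(0.555556)
  = −0.75 × (-0.587786) = 0.440840 substitutions/site.

0.44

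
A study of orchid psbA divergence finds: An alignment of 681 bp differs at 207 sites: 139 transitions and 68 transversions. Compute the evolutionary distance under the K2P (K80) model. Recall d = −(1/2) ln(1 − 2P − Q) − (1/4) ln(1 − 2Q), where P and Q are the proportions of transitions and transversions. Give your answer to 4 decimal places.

0.4104

P = 139/681 ≈ 0.204112 and Q = 68/681 ≈ 0.099853.
Under the Kimura two-parameter model, d = −½ ln(1 − 2P − Q) − ¼ ln(1 − 2Q).
1 − 2P − Q = 0.491923, giving −½ ln(0.491923) = 0.354717.
1 − 2Q = 0.800294, giving −¼ ln(0.800294) = 0.055694.
d = 0.354717 + 0.055694 = 0.410411.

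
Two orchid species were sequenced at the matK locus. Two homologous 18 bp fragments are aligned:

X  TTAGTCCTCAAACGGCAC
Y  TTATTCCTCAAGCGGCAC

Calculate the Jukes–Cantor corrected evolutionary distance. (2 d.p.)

0.12

The sequences differ at 2 of 18 sites (4, 12), so p = 2/18 ≈ 0.111111.
d = −(3/4) ln(1 − 4p/3) = −0.75 ln(1 − 0.148148) = −0.75 ln(0.851852)
  = −0.75 × (-0.160342) = 0.120257 substitutions/site.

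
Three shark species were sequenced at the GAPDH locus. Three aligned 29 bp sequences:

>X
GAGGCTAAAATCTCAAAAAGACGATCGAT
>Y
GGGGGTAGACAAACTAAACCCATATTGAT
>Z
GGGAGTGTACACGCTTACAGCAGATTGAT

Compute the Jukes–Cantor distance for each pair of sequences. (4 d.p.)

X–Y: 14/29 sites differ → p ≈ 0.482759, d = −0.75 ln(1 − 0.643679) = 0.773942 ≈ 0.7739.
X–Z: 14/29 sites differ → p ≈ 0.482759, d = −0.75 ln(1 − 0.643679) = 0.773942 ≈ 0.7739.
Y–Z: 10/29 sites differ → p ≈ 0.344828, d = −0.75 ln(1 − 0.459771) = 0.461822 ≈ 0.4618.

d(X,Y) = 0.7739, d(X,Z) = 0.7739, d(Y,Z) = 0.4618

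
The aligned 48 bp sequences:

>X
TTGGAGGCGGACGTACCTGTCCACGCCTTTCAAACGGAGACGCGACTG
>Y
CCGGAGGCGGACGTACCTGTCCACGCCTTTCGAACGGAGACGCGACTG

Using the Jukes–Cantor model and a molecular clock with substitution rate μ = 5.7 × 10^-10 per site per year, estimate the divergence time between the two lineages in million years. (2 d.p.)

57.24

The sequences differ at 3 of 48 sites (1, 2, 32), so p = 3/48 = 0.0625.
d = −(3/4) ln(1 − 4p/3) = −0.75 ln(1 − 0.083333) = −0.75 ln(0.916667)
  = −0.75 × (-0.087011) = 0.065258 substitutions/site.
Under a molecular clock d = 2μt, so t = d/(2μ) = 0.065258 / (2 × 5.7 × 10^-10) = 57.24 million years.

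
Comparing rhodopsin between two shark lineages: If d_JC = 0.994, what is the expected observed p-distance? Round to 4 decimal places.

p = (3/4)(1 − e^(−4d/3)) = 0.75 × (1 − e^(-1.325333)) = 0.75 × (1 − 0.265714) = 0.550715.

0.5507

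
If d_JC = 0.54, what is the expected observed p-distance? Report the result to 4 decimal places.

0.3849

p = (3/4)(1 − e^(−4d/3)) = 0.75 × (1 − e^(-0.72)) = 0.75 × (1 − 0.486752) = 0.384936.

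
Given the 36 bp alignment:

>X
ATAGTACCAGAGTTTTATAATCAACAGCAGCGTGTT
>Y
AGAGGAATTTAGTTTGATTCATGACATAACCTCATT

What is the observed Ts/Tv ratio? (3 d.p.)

0.385

Transitions are A↔G and C↔T; transversions are all other mismatches.
Transitions: 5. Transversions: 13.
R = 5/13 = 0.384615… ≈ 0.385 (to 3 d.p.).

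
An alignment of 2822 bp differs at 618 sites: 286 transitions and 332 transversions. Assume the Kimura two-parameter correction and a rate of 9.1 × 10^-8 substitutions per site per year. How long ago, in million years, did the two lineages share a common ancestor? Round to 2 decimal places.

1.43

P = 286/2822 ≈ 0.101347 and Q = 332/2822 ≈ 0.117647.
Under the Kimura two-parameter model, d = −½ ln(1 − 2P − Q) − ¼ ln(1 − 2Q).
1 − 2P − Q = 0.679659, giving −½ ln(0.679659) = 0.193082.
1 − 2Q = 0.764706, giving −¼ ln(0.764706) = 0.067066.
d = 0.193082 + 0.067066 = 0.260148.
Under a molecular clock d = 2μt, so t = d/(2μ) = 0.260148 / (2 × 9.1 × 10^-8) = 1.43 million years.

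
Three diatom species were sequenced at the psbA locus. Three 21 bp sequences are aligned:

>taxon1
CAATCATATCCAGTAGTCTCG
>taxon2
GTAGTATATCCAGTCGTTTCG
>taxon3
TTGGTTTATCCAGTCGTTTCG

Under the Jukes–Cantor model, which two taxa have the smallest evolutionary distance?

taxon2 and taxon3

taxon1–taxon2: 6/21 differ, p = 0.286, d = 0.360.
taxon1–taxon3: 8/21 differ, p = 0.381, d = 0.532.
taxon2–taxon3: 3/21 differ, p = 0.143, d = 0.158.
The smallest distance is between taxon2 and taxon3.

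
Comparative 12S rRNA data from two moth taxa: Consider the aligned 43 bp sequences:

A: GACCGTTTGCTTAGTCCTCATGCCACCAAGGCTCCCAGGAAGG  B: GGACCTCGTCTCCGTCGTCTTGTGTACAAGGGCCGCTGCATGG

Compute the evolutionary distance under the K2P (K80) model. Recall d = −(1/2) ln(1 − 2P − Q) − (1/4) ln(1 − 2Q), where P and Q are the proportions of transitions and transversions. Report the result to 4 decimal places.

0.7345

Of 43 sites, 5 differences are transitions and 15 are transversions, so P = 5/43 ≈ 0.116279 and Q = 15/43 ≈ 0.348837.
Under the Kimura two-parameter model, d = −½ ln(1 − 2P − Q) − ¼ ln(1 − 2Q).
1 − 2P − Q = 0.418605, giving −½ ln(0.418605) = 0.435414.
1 − 2Q = 0.302326, giving −¼ ln(0.302326) = 0.299062.
d = 0.435414 + 0.299062 = 0.734476.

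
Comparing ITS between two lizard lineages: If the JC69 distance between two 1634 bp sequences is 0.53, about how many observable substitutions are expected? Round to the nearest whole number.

621

Invert JC69: p = (3/4)(1 − e^(−4d/3)) = 0.75 × (1 − e^(-0.706667)) = 0.75 × (1 − 0.493286) = 0.380036.
Expected differing sites = pL ≈ 0.380036 × 1634 = 620.978824 ≈ 621.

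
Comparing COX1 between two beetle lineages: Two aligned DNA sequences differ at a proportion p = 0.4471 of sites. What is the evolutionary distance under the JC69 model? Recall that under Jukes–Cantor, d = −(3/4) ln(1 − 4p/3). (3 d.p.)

d = −(3/4) ln(1 − 4p/3) = −0.75 ln(1 − 0.596133) = −0.75 ln(0.403867)
  = −0.75 × (-0.906670) = 0.680003 substitutions/site.

0.680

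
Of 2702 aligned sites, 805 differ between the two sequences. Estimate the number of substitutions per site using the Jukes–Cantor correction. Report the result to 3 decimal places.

p = 805/2702 ≈ 0.297927.
d = −(3/4) ln(1 − 4p/3) = −0.75 ln(1 − 0.397236) = −0.75 ln(0.602764)
  = −0.75 × (-0.506230) = 0.379673 substitutions/site.

0.380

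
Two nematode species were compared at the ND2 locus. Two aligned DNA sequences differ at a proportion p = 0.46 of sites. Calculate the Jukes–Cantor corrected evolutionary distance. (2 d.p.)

d = −(3/4) ln(1 − 4p/3) = −0.75 ln(1 − 0.613333) = −0.75 ln(0.386667)
  = −0.75 × (-0.950191) = 0.712643 substitutions/site.

0.71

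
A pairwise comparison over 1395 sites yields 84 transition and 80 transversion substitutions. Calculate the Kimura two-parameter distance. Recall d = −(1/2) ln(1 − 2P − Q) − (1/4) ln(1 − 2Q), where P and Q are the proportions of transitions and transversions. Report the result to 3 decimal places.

P = 84/1395 ≈ 0.060215 and Q = 80/1395 ≈ 0.057348.
Under the Kimura two-parameter model, d = −½ ln(1 − 2P − Q) − ¼ ln(1 − 2Q).
1 − 2P − Q = 0.822222, giving −½ ln(0.822222) = 0.097872.
1 − 2Q = 0.885304, giving −¼ ln(0.885304) = 0.030456.
d = 0.097872 + 0.030456 = 0.128328.

0.128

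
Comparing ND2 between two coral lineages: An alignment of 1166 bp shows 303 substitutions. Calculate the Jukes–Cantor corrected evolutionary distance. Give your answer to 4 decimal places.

0.3190

p = 303/1166 ≈ 0.259863.
d = −(3/4) ln(1 − 4p/3) = −0.75 ln(1 − 0.346484) = −0.75 ln(0.653516)
  = −0.75 × (-0.425388) = 0.319041 substitutions/site.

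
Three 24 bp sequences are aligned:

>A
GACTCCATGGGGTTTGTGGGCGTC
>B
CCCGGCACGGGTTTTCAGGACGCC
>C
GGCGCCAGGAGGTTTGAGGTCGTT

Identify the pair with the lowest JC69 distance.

A–B: 10/24 differ, p = 0.417, d = 0.608.
A–C: 7/24 differ, p = 0.292, d = 0.369.
B–C: 10/24 differ, p = 0.417, d = 0.608.
The smallest distance is between A and C.

A and C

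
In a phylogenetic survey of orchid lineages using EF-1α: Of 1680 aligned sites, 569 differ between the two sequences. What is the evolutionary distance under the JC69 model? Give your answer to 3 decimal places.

0.451

p = 569/1680 ≈ 0.33869.
d = −(3/4) ln(1 − 4p/3) = −0.75 ln(1 − 0.451587) = −0.75 ln(0.548413)
  = −0.75 × (-0.600727) = 0.450545 substitutions/site.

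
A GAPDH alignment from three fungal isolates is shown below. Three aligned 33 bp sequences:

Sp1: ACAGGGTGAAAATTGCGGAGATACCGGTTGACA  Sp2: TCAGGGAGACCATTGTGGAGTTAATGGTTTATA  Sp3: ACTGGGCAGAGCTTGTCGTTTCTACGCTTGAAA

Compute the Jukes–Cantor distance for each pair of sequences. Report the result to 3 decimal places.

d(Sp1,Sp2) = 0.388, d(Sp1,Sp3) = 0.780, d(Sp2,Sp3) = 0.871

Sp1–Sp2: 10/33 sites differ → p ≈ 0.30303, d = −0.75 ln(1 − 0.40404) = 0.388186 ≈ 0.388.
Sp1–Sp3: 16/33 sites differ → p ≈ 0.484848, d = −0.75 ln(1 − 0.646464) = 0.779827 ≈ 0.780.
Sp2–Sp3: 17/33 sites differ → p ≈ 0.515152, d = −0.75 ln(1 − 0.686869) = 0.870850 ≈ 0.871.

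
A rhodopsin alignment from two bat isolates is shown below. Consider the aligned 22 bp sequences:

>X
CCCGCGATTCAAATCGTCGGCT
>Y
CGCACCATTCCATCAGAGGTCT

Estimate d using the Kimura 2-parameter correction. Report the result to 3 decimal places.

0.719

Of 22 sites, 2 differences are transitions and 8 are transversions, so P = 2/22 ≈ 0.090909 and Q = 8/22 ≈ 0.363636.
Under the Kimura two-parameter model, d = −½ ln(1 − 2P − Q) − ¼ ln(1 − 2Q).
1 − 2P − Q = 0.454546, giving −½ ln(0.454546) = 0.394228.
1 − 2Q = 0.272728, giving −¼ ln(0.272728) = 0.324820.
d = 0.394228 + 0.324820 = 0.719048.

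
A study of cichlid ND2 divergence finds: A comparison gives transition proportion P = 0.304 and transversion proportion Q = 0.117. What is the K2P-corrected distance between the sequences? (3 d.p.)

Under the Kimura two-parameter model, d = −½ ln(1 − 2P − Q) − ¼ ln(1 − 2Q).
1 − 2P − Q = 0.275, giving −½ ln(0.275) = 0.645492.
1 − 2Q = 0.766, giving −¼ ln(0.766) = 0.066643.
d = 0.645492 + 0.066643 = 0.712135.

0.712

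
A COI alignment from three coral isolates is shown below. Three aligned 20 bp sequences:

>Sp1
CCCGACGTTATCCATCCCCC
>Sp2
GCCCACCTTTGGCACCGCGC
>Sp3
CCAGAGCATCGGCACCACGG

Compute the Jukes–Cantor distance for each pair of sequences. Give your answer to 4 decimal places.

d(Sp1,Sp2) = 0.6872, d(Sp1,Sp3) = 0.9913, d(Sp2,Sp3) = 0.5716

Sp1–Sp2: 9/20 sites differ → p = 0.45, d = −0.75 ln(1 − 0.6) = 0.687218 ≈ 0.6872.
Sp1–Sp3: 11/20 sites differ → p = 0.55, d = −0.75 ln(1 − 0.733333) = 0.991316 ≈ 0.9913.
Sp2–Sp3: 8/20 sites differ → p = 0.4, d = −0.75 ln(1 − 0.533333) = 0.571605 ≈ 0.5716.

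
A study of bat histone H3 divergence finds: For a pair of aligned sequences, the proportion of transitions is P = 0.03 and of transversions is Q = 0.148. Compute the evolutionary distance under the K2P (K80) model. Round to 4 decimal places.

Under the Kimura two-parameter model, d = −½ ln(1 − 2P − Q) − ¼ ln(1 − 2Q).
1 − 2P − Q = 0.792, giving −½ ln(0.792) = 0.116597.
1 − 2Q = 0.704, giving −¼ ln(0.704) = 0.087744.
d = 0.116597 + 0.087744 = 0.204341.

0.2043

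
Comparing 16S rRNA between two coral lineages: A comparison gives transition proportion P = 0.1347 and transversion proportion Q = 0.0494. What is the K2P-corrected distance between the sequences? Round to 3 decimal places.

0.218

Under the Kimura two-parameter model, d = −½ ln(1 − 2P − Q) − ¼ ln(1 − 2Q).
1 − 2P − Q = 0.6812, giving −½ ln(0.6812) = 0.191950.
1 − 2Q = 0.9012, giving −¼ ln(0.9012) = 0.026007.
d = 0.191950 + 0.026007 = 0.217957.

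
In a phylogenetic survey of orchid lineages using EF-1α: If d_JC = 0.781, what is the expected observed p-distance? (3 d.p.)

0.485

p = (3/4)(1 − e^(−4d/3)) = 0.75 × (1 − e^(-1.041333)) = 0.75 × (1 − 0.352984) = 0.485262.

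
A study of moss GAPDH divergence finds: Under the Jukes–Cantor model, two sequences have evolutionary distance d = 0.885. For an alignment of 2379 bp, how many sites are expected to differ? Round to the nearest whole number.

1236

Invert JC69: p = (3/4)(1 − e^(−4d/3)) = 0.75 × (1 − e^(-1.18)) = 0.75 × (1 − 0.307279) = 0.519541.
Expected differing sites = pL ≈ 0.519541 × 2379 = 1235.988039 ≈ 1236.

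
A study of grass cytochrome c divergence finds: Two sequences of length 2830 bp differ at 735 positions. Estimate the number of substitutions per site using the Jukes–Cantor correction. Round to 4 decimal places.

0.3188

p = 735/2830 ≈ 0.259717.
d = −(3/4) ln(1 − 4p/3) = −0.75 ln(1 − 0.346289) = −0.75 ln(0.653711)
  = −0.75 × (-0.425090) = 0.318818 substitutions/site.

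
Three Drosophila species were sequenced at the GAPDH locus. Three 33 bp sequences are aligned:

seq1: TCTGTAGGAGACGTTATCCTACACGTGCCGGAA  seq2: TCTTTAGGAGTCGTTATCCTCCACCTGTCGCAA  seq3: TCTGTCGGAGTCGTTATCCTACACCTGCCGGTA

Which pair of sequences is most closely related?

seq1–seq2: 6/33 differ, p = 0.182, d = 0.208.
seq1–seq3: 4/33 differ, p = 0.121, d = 0.132.
seq2–seq3: 6/33 differ, p = 0.182, d = 0.208.
The smallest distance is between seq1 and seq3.

seq1 and seq3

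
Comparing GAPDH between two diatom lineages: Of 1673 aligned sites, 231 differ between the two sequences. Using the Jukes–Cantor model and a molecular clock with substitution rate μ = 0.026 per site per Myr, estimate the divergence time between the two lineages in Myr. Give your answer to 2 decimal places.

2.93

p = 231/1673 ≈ 0.138075.
d = −(3/4) ln(1 − 4p/3) = −0.75 ln(1 − 0.1841) = −0.75 ln(0.8159)
  = −0.75 × (-0.203463) = 0.152597 substitutions/site.
Under a molecular clock d = 2μt, so t = d/(2μ) = 0.152597 / (2 × 0.026) = 2.93 Myr.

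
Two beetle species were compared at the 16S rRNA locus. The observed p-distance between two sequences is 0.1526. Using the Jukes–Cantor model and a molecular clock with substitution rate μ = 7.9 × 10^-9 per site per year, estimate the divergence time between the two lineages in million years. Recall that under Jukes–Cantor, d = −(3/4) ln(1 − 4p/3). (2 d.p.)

10.80

d = −(3/4) ln(1 − 4p/3) = −0.75 ln(1 − 0.203467) = −0.75 ln(0.796533)
  = −0.75 × (-0.227487) = 0.170615 substitutions/site.
Under a molecular clock d = 2μt, so t = d/(2μ) = 0.170615 / (2 × 7.9 × 10^-9) = 10.80 million years.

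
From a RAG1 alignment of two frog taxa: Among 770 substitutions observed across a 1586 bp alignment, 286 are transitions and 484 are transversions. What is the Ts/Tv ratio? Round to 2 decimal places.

R = 286/484 = 0.590909… ≈ 0.59 (to 2 d.p.).

0.59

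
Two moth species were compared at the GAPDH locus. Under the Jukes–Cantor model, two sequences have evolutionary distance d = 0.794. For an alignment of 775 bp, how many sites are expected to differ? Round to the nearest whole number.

380

Invert JC69: p = (3/4)(1 − e^(−4d/3)) = 0.75 × (1 − e^(-1.058667)) = 0.75 × (1 − 0.346918) = 0.489812.
Expected differing sites = pL ≈ 0.489812 × 775 = 379.6043 ≈ 380.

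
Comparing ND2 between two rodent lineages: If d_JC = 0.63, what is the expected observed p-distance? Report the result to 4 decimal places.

0.4262

p = (3/4)(1 − e^(−4d/3)) = 0.75 × (1 − e^(-0.84)) = 0.75 × (1 − 0.431711) = 0.426217.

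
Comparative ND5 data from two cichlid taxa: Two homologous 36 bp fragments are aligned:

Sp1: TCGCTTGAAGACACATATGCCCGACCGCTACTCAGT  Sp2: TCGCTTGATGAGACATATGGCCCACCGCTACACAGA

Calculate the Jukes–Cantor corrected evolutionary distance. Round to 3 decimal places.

The sequences differ at 6 of 36 sites (9, 12, 20, 23, 32, 36), so p = 6/36 ≈ 0.166667.
d = −(3/4) ln(1 − 4p/3) = −0.75 ln(1 − 0.222223) = −0.75 ln(0.777777)
  = −0.75 × (-0.251315) = 0.188486 substitutions/site.

0.188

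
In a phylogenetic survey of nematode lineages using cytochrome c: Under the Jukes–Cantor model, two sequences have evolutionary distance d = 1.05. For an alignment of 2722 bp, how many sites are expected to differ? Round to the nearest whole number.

Invert JC69: p = (3/4)(1 − e^(−4d/3)) = 0.75 × (1 − e^(-1.4)) = 0.75 × (1 − 0.246597) = 0.565052.
Expected differing sites = pL ≈ 0.565052 × 2722 = 1538.071544 ≈ 1538.

1538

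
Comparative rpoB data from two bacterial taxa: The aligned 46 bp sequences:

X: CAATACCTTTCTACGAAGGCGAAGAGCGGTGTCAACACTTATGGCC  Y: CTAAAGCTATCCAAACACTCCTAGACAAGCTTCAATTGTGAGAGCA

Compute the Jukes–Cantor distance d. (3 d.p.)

The sequences differ at 24 of 46 sites, so p = 24/46 ≈ 0.521739.
d = −(3/4) ln(1 − 4p/3) = −0.75 ln(1 − 0.695652) = −0.75 ln(0.304348)
  = −0.75 × (-1.189583) = 0.892187 substitutions/site.

0.892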